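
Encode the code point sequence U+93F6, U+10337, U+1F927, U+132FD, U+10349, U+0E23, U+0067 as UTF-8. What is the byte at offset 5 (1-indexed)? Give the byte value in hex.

1-indexed offset 5 is 0-indexed offset 4.
U+93F6 → 3-byte form E9 8F B6 at offsets 0–2.
U+10337 → 4-byte form F0 90 8C B7 at offsets 3–6.
Offset 4 falls in char 2's range; it's byte 2 of F0 90 8C B7 = 0x90.

0x90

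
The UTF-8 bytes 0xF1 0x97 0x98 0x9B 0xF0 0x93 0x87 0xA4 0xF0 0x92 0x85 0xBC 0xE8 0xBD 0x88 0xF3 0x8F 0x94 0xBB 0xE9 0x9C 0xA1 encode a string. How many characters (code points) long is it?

Byte at offset 0: 0xF1 = 11110001 → 4-byte char (#1). Advance 4.
Byte at offset 4: 0xF0 = 11110000 → 4-byte char (#2). Advance 4.
Byte at offset 8: 0xF0 = 11110000 → 4-byte char (#3). Advance 4.
Byte at offset 12: 0xE8 = 11101000 → 3-byte char (#4). Advance 3.
Byte at offset 15: 0xF3 = 11110011 → 4-byte char (#5). Advance 4.
Byte at offset 19: 0xE9 = 11101001 → 3-byte char (#6). Advance 3.
Reached end at offset 22 after 6 code points.

6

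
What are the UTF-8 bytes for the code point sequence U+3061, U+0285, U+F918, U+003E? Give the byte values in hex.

U+3061: 3-byte form → E3 81 A1.
U+0285: 2-byte form → CA 85.
U+F918: 3-byte form → EF A4 98.
U+003E: 1-byte form → 3E.
Concatenated (9 bytes): E3 81 A1 CA 85 EF A4 98 3E.

E3 81 A1 CA 85 EF A4 98 3E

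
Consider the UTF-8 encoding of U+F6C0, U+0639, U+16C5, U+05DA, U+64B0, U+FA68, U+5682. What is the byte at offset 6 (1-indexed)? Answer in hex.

1-indexed offset 6 is 0-indexed offset 5.
U+F6C0 → 3-byte form EF 9B 80 at offsets 0–2.
U+0639 → 2-byte form D8 B9 at offsets 3–4.
U+16C5 → 3-byte form E1 9B 85 at offsets 5–7.
Offset 5 falls in char 3's range; it's byte 1 of E1 9B 85 = 0xE1.

0xE1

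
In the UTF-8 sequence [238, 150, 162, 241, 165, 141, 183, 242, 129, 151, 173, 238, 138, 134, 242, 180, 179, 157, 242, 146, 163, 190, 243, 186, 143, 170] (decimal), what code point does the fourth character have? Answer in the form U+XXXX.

U+E286

Offset 0: leading byte 0xEE = 11101110 → 3-byte char #1 = EE 96 A2.
Offset 3: leading byte 0xF1 = 11110001 → 4-byte char #2 = F1 A5 8D B7.
Offset 7: leading byte 0xF2 = 11110010 → 4-byte char #3 = F2 81 97 AD.
Offset 11: leading byte 0xEE = 11101110 → 3-byte char #4 = EE 8A 86.
Leading byte 0xEE = 11101110 matches 1110xxxx → 3-byte sequence.
Byte 1: 0xEE = 11101110, payload 1110 (4 bits).
Byte 2: 0x8A = 10001010 (10xxxxxx ✓), payload 001010.
Byte 3: 0x86 = 10000110 (10xxxxxx ✓), payload 000110.
Concatenate: 1110001010000110 = 0xE286 (16 bits → U+E286).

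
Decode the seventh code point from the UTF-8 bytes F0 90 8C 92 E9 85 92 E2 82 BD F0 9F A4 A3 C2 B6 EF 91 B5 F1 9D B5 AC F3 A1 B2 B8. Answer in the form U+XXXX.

Offset 0: leading byte 0xF0 = 11110000 → 4-byte char #1 = F0 90 8C 92.
Offset 4: leading byte 0xE9 = 11101001 → 3-byte char #2 = E9 85 92.
Offset 7: leading byte 0xE2 = 11100010 → 3-byte char #3 = E2 82 BD.
Offset 10: leading byte 0xF0 = 11110000 → 4-byte char #4 = F0 9F A4 A3.
Offset 14: leading byte 0xC2 = 11000010 → 2-byte char #5 = C2 B6.
Offset 16: leading byte 0xEF = 11101111 → 3-byte char #6 = EF 91 B5.
Offset 19: leading byte 0xF1 = 11110001 → 4-byte char #7 = F1 9D B5 AC.
Leading byte 0xF1 = 11110001 matches 11110xxx → 4-byte sequence.
Byte 1: 0xF1 = 11110001, payload 001 (3 bits).
Byte 2: 0x9D = 10011101 (10xxxxxx ✓), payload 011101.
Byte 3: 0xB5 = 10110101 (10xxxxxx ✓), payload 110101.
Byte 4: 0xAC = 10101100 (10xxxxxx ✓), payload 101100.
Concatenate: 001011101110101101100 = 0x5DD6C (21 bits → U+5DD6C).

U+5DD6C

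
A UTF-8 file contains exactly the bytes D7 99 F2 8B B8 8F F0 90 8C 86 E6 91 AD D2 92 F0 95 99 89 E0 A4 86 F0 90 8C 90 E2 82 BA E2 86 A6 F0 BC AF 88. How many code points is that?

11

Byte at offset 0: 0xD7 = 11010111 → 2-byte char (#1). Advance 2.
Byte at offset 2: 0xF2 = 11110010 → 4-byte char (#2). Advance 4.
Byte at offset 6: 0xF0 = 11110000 → 4-byte char (#3). Advance 4.
Byte at offset 10: 0xE6 = 11100110 → 3-byte char (#4). Advance 3.
Byte at offset 13: 0xD2 = 11010010 → 2-byte char (#5). Advance 2.
Byte at offset 15: 0xF0 = 11110000 → 4-byte char (#6). Advance 4.
Byte at offset 19: 0xE0 = 11100000 → 3-byte char (#7). Advance 3.
Byte at offset 22: 0xF0 = 11110000 → 4-byte char (#8). Advance 4.
Byte at offset 26: 0xE2 = 11100010 → 3-byte char (#9). Advance 3.
Byte at offset 29: 0xE2 = 11100010 → 3-byte char (#10). Advance 3.
Byte at offset 32: 0xF0 = 11110000 → 4-byte char (#11). Advance 4.
Reached end at offset 36 after 11 code points.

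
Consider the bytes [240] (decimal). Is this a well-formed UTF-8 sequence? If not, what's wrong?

invalid (sequence truncated)

Leading byte 0xF0 = 11110000 → 4-byte form, but only 1 byte is present.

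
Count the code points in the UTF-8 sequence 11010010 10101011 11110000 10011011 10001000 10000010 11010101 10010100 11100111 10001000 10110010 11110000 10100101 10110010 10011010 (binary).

Byte at offset 0: 0xD2 = 11010010 → 2-byte char (#1). Advance 2.
Byte at offset 2: 0xF0 = 11110000 → 4-byte char (#2). Advance 4.
Byte at offset 6: 0xD5 = 11010101 → 2-byte char (#3). Advance 2.
Byte at offset 8: 0xE7 = 11100111 → 3-byte char (#4). Advance 3.
Byte at offset 11: 0xF0 = 11110000 → 4-byte char (#5). Advance 4.
Reached end at offset 15 after 5 code points.

5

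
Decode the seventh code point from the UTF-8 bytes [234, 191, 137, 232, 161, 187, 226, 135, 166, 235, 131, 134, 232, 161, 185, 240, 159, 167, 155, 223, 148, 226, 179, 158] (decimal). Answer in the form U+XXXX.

Offset 0: leading byte 0xEA = 11101010 → 3-byte char #1 = EA BF 89.
Offset 3: leading byte 0xE8 = 11101000 → 3-byte char #2 = E8 A1 BB.
Offset 6: leading byte 0xE2 = 11100010 → 3-byte char #3 = E2 87 A6.
Offset 9: leading byte 0xEB = 11101011 → 3-byte char #4 = EB 83 86.
Offset 12: leading byte 0xE8 = 11101000 → 3-byte char #5 = E8 A1 B9.
Offset 15: leading byte 0xF0 = 11110000 → 4-byte char #6 = F0 9F A7 9B.
Offset 19: leading byte 0xDF = 11011111 → 2-byte char #7 = DF 94.
Leading byte 0xDF = 11011111 matches 110xxxxx → 2-byte sequence.
Byte 1: 0xDF = 11011111, payload 11111 (5 bits).
Byte 2: 0x94 = 10010100 (10xxxxxx ✓), payload 010100.
Concatenate: 11111010100 = 0x7D4 (11 bits → U+07D4).

U+07D4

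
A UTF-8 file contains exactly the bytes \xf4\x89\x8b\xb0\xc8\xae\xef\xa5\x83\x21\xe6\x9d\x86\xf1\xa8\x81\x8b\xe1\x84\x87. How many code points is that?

Byte at offset 0: 0xF4 = 11110100 → 4-byte char (#1). Advance 4.
Byte at offset 4: 0xC8 = 11001000 → 2-byte char (#2). Advance 2.
Byte at offset 6: 0xEF = 11101111 → 3-byte char (#3). Advance 3.
Byte at offset 9: 0x21 = 00100001 → 1-byte char (#4). Advance 1.
Byte at offset 10: 0xE6 = 11100110 → 3-byte char (#5). Advance 3.
Byte at offset 13: 0xF1 = 11110001 → 4-byte char (#6). Advance 4.
Byte at offset 17: 0xE1 = 11100001 → 3-byte char (#7). Advance 3.
Reached end at offset 20 after 7 code points.

7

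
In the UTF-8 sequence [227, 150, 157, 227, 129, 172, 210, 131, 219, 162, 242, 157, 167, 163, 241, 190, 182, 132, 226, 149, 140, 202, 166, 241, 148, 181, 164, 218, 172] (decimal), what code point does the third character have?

U+0483

Offset 0: leading byte 0xE3 = 11100011 → 3-byte char #1 = E3 96 9D.
Offset 3: leading byte 0xE3 = 11100011 → 3-byte char #2 = E3 81 AC.
Offset 6: leading byte 0xD2 = 11010010 → 2-byte char #3 = D2 83.
Leading byte 0xD2 = 11010010 matches 110xxxxx → 2-byte sequence.
Byte 1: 0xD2 = 11010010, payload 10010 (5 bits).
Byte 2: 0x83 = 10000011 (10xxxxxx ✓), payload 000011.
Concatenate: 10010000011 = 0x483 (11 bits → U+0483).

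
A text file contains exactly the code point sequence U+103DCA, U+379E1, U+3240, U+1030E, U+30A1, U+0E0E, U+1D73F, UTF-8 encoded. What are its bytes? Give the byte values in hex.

F4 83 B7 8A F0 B7 A7 A1 E3 89 80 F0 90 8C 8E E3 82 A1 E0 B8 8E F0 9D 9C BF

U+103DCA: 4-byte form → F4 83 B7 8A.
U+379E1: 4-byte form → F0 B7 A7 A1.
U+3240: 3-byte form → E3 89 80.
U+1030E: 4-byte form → F0 90 8C 8E.
U+30A1: 3-byte form → E3 82 A1.
U+0E0E: 3-byte form → E0 B8 8E.
U+1D73F: 4-byte form → F0 9D 9C BF.
Concatenated (25 bytes): F4 83 B7 8A F0 B7 A7 A1 E3 89 80 F0 90 8C 8E E3 82 A1 E0 B8 8E F0 9D 9C BF.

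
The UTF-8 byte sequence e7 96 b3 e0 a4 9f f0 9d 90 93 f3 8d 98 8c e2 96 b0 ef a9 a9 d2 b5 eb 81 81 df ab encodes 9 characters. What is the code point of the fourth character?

Offset 0: leading byte 0xE7 = 11100111 → 3-byte char #1 = E7 96 B3.
Offset 3: leading byte 0xE0 = 11100000 → 3-byte char #2 = E0 A4 9F.
Offset 6: leading byte 0xF0 = 11110000 → 4-byte char #3 = F0 9D 90 93.
Offset 10: leading byte 0xF3 = 11110011 → 4-byte char #4 = F3 8D 98 8C.
Leading byte 0xF3 = 11110011 matches 11110xxx → 4-byte sequence.
Byte 1: 0xF3 = 11110011, payload 011 (3 bits).
Byte 2: 0x8D = 10001101 (10xxxxxx ✓), payload 001101.
Byte 3: 0x98 = 10011000 (10xxxxxx ✓), payload 011000.
Byte 4: 0x8C = 10001100 (10xxxxxx ✓), payload 001100.
Concatenate: 011001101011000001100 = 0xCD60C (21 bits → U+CD60C).

U+CD60C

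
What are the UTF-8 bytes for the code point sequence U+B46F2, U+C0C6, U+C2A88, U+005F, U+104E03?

F2 B4 9B B2 EC 83 86 F3 82 AA 88 5F F4 84 B8 83

U+B46F2: 4-byte form → F2 B4 9B B2.
U+C0C6: 3-byte form → EC 83 86.
U+C2A88: 4-byte form → F3 82 AA 88.
U+005F: 1-byte form → 5F.
U+104E03: 4-byte form → F4 84 B8 83.
Concatenated (16 bytes): F2 B4 9B B2 EC 83 86 F3 82 AA 88 5F F4 84 B8 83.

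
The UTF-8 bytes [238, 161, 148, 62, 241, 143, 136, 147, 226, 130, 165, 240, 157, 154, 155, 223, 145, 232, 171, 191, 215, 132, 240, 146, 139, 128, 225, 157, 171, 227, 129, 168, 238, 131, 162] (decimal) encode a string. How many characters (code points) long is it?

12

Byte at offset 0: 0xEE = 11101110 → 3-byte char (#1). Advance 3.
Byte at offset 3: 0x3E = 00111110 → 1-byte char (#2). Advance 1.
Byte at offset 4: 0xF1 = 11110001 → 4-byte char (#3). Advance 4.
Byte at offset 8: 0xE2 = 11100010 → 3-byte char (#4). Advance 3.
Byte at offset 11: 0xF0 = 11110000 → 4-byte char (#5). Advance 4.
Byte at offset 15: 0xDF = 11011111 → 2-byte char (#6). Advance 2.
Byte at offset 17: 0xE8 = 11101000 → 3-byte char (#7). Advance 3.
Byte at offset 20: 0xD7 = 11010111 → 2-byte char (#8). Advance 2.
Byte at offset 22: 0xF0 = 11110000 → 4-byte char (#9). Advance 4.
Byte at offset 26: 0xE1 = 11100001 → 3-byte char (#10). Advance 3.
Byte at offset 29: 0xE3 = 11100011 → 3-byte char (#11). Advance 3.
Byte at offset 32: 0xEE = 11101110 → 3-byte char (#12). Advance 3.
Reached end at offset 35 after 12 code points.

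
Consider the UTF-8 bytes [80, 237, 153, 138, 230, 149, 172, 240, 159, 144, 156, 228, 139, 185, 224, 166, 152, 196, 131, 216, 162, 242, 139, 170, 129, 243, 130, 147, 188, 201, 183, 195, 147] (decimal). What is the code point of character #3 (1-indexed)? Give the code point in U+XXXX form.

U+656C

Offset 0: leading byte 0x50 = 01010000 → 1-byte char #1 = 50.
Offset 1: leading byte 0xED = 11101101 → 3-byte char #2 = ED 99 8A.
Offset 4: leading byte 0xE6 = 11100110 → 3-byte char #3 = E6 95 AC.
Leading byte 0xE6 = 11100110 matches 1110xxxx → 3-byte sequence.
Byte 1: 0xE6 = 11100110, payload 0110 (4 bits).
Byte 2: 0x95 = 10010101 (10xxxxxx ✓), payload 010101.
Byte 3: 0xAC = 10101100 (10xxxxxx ✓), payload 101100.
Concatenate: 0110010101101100 = 0x656C (16 bits → U+656C).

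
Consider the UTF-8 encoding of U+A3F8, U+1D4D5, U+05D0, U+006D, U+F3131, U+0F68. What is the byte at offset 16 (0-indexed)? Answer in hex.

U+A3F8 → 3-byte form EA 8F B8 at offsets 0–2.
U+1D4D5 → 4-byte form F0 9D 93 95 at offsets 3–6.
U+05D0 → 2-byte form D7 90 at offsets 7–8.
U+006D → 1-byte form 6D at offsets 9–9.
U+F3131 → 4-byte form F3 B3 84 B1 at offsets 10–13.
U+0F68 → 3-byte form E0 BD A8 at offsets 14–16.
Offset 16 falls in char 6's range; it's byte 3 of E0 BD A8 = 0xA8.

0xA8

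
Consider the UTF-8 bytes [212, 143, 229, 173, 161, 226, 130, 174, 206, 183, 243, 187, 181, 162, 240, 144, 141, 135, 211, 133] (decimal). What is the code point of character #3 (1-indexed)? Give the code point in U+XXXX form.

U+20AE

Offset 0: leading byte 0xD4 = 11010100 → 2-byte char #1 = D4 8F.
Offset 2: leading byte 0xE5 = 11100101 → 3-byte char #2 = E5 AD A1.
Offset 5: leading byte 0xE2 = 11100010 → 3-byte char #3 = E2 82 AE.
Leading byte 0xE2 = 11100010 matches 1110xxxx → 3-byte sequence.
Byte 1: 0xE2 = 11100010, payload 0010 (4 bits).
Byte 2: 0x82 = 10000010 (10xxxxxx ✓), payload 000010.
Byte 3: 0xAE = 10101110 (10xxxxxx ✓), payload 101110.
Concatenate: 0010000010101110 = 0x20AE (16 bits → U+20AE).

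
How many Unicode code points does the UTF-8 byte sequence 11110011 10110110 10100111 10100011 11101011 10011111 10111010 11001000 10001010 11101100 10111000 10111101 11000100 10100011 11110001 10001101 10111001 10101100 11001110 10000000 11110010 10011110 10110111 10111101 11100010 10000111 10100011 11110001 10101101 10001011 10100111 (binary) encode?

Byte at offset 0: 0xF3 = 11110011 → 4-byte char (#1). Advance 4.
Byte at offset 4: 0xEB = 11101011 → 3-byte char (#2). Advance 3.
Byte at offset 7: 0xC8 = 11001000 → 2-byte char (#3). Advance 2.
Byte at offset 9: 0xEC = 11101100 → 3-byte char (#4). Advance 3.
Byte at offset 12: 0xC4 = 11000100 → 2-byte char (#5). Advance 2.
Byte at offset 14: 0xF1 = 11110001 → 4-byte char (#6). Advance 4.
Byte at offset 18: 0xCE = 11001110 → 2-byte char (#7). Advance 2.
Byte at offset 20: 0xF2 = 11110010 → 4-byte char (#8). Advance 4.
Byte at offset 24: 0xE2 = 11100010 → 3-byte char (#9). Advance 3.
Byte at offset 27: 0xF1 = 11110001 → 4-byte char (#10). Advance 4.
Reached end at offset 31 after 10 code points.

10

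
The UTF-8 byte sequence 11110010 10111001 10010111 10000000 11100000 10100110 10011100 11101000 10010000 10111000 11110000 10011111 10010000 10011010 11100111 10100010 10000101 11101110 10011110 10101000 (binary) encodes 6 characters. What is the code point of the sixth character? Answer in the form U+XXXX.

U+E7A8

Offset 0: leading byte 0xF2 = 11110010 → 4-byte char #1 = F2 B9 97 80.
Offset 4: leading byte 0xE0 = 11100000 → 3-byte char #2 = E0 A6 9C.
Offset 7: leading byte 0xE8 = 11101000 → 3-byte char #3 = E8 90 B8.
Offset 10: leading byte 0xF0 = 11110000 → 4-byte char #4 = F0 9F 90 9A.
Offset 14: leading byte 0xE7 = 11100111 → 3-byte char #5 = E7 A2 85.
Offset 17: leading byte 0xEE = 11101110 → 3-byte char #6 = EE 9E A8.
Leading byte 0xEE = 11101110 matches 1110xxxx → 3-byte sequence.
Byte 1: 0xEE = 11101110, payload 1110 (4 bits).
Byte 2: 0x9E = 10011110 (10xxxxxx ✓), payload 011110.
Byte 3: 0xA8 = 10101000 (10xxxxxx ✓), payload 101000.
Concatenate: 1110011110101000 = 0xE7A8 (16 bits → U+E7A8).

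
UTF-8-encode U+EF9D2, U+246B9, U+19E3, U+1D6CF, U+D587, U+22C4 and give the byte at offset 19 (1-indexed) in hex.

1-indexed offset 19 is 0-indexed offset 18.
U+EF9D2 → 4-byte form F3 AF A7 92 at offsets 0–3.
U+246B9 → 4-byte form F0 A4 9A B9 at offsets 4–7.
U+19E3 → 3-byte form E1 A7 A3 at offsets 8–10.
U+1D6CF → 4-byte form F0 9D 9B 8F at offsets 11–14.
U+D587 → 3-byte form ED 96 87 at offsets 15–17.
U+22C4 → 3-byte form E2 8B 84 at offsets 18–20.
Offset 18 falls in char 6's range; it's byte 1 of E2 8B 84 = 0xE2.

0xE2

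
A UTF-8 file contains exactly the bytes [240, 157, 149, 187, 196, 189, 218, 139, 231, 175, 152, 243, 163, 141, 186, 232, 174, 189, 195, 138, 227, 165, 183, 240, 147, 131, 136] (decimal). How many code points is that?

9

Byte at offset 0: 0xF0 = 11110000 → 4-byte char (#1). Advance 4.
Byte at offset 4: 0xC4 = 11000100 → 2-byte char (#2). Advance 2.
Byte at offset 6: 0xDA = 11011010 → 2-byte char (#3). Advance 2.
Byte at offset 8: 0xE7 = 11100111 → 3-byte char (#4). Advance 3.
Byte at offset 11: 0xF3 = 11110011 → 4-byte char (#5). Advance 4.
Byte at offset 15: 0xE8 = 11101000 → 3-byte char (#6). Advance 3.
Byte at offset 18: 0xC3 = 11000011 → 2-byte char (#7). Advance 2.
Byte at offset 20: 0xE3 = 11100011 → 3-byte char (#8). Advance 3.
Byte at offset 23: 0xF0 = 11110000 → 4-byte char (#9). Advance 4.
Reached end at offset 27 after 9 code points.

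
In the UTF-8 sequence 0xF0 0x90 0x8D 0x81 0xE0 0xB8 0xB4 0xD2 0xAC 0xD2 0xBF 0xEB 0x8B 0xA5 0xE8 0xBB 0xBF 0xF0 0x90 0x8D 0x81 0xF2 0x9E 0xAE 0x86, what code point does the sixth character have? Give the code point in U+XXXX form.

U+8EFF

Offset 0: leading byte 0xF0 = 11110000 → 4-byte char #1 = F0 90 8D 81.
Offset 4: leading byte 0xE0 = 11100000 → 3-byte char #2 = E0 B8 B4.
Offset 7: leading byte 0xD2 = 11010010 → 2-byte char #3 = D2 AC.
Offset 9: leading byte 0xD2 = 11010010 → 2-byte char #4 = D2 BF.
Offset 11: leading byte 0xEB = 11101011 → 3-byte char #5 = EB 8B A5.
Offset 14: leading byte 0xE8 = 11101000 → 3-byte char #6 = E8 BB BF.
Leading byte 0xE8 = 11101000 matches 1110xxxx → 3-byte sequence.
Byte 1: 0xE8 = 11101000, payload 1000 (4 bits).
Byte 2: 0xBB = 10111011 (10xxxxxx ✓), payload 111011.
Byte 3: 0xBF = 10111111 (10xxxxxx ✓), payload 111111.
Concatenate: 1000111011111111 = 0x8EFF (16 bits → U+8EFF).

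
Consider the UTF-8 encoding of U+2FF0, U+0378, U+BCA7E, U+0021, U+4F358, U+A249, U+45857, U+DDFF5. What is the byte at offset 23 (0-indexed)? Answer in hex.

U+2FF0 → 3-byte form E2 BF B0 at offsets 0–2.
U+0378 → 2-byte form CD B8 at offsets 3–4.
U+BCA7E → 4-byte form F2 BC A9 BE at offsets 5–8.
U+0021 → 1-byte form 21 at offsets 9–9.
U+4F358 → 4-byte form F1 8F 8D 98 at offsets 10–13.
U+A249 → 3-byte form EA 89 89 at offsets 14–16.
U+45857 → 4-byte form F1 85 A1 97 at offsets 17–20.
U+DDFF5 → 4-byte form F3 9D BF B5 at offsets 21–24.
Offset 23 falls in char 8's range; it's byte 3 of F3 9D BF B5 = 0xBF.

0xBF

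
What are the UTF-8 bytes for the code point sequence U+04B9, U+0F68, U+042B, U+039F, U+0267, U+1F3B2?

U+04B9: 2-byte form → D2 B9.
U+0F68: 3-byte form → E0 BD A8.
U+042B: 2-byte form → D0 AB.
U+039F: 2-byte form → CE 9F.
U+0267: 2-byte form → C9 A7.
U+1F3B2: 4-byte form → F0 9F 8E B2.
Concatenated (15 bytes): D2 B9 E0 BD A8 D0 AB CE 9F C9 A7 F0 9F 8E B2.

D2 B9 E0 BD A8 D0 AB CE 9F C9 A7 F0 9F 8E B2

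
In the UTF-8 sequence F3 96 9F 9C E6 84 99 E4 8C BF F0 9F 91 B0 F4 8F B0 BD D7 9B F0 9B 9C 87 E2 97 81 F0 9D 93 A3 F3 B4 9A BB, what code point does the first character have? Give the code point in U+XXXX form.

Offset 0: leading byte 0xF3 = 11110011 → 4-byte char #1 = F3 96 9F 9C.
Leading byte 0xF3 = 11110011 matches 11110xxx → 4-byte sequence.
Byte 1: 0xF3 = 11110011, payload 011 (3 bits).
Byte 2: 0x96 = 10010110 (10xxxxxx ✓), payload 010110.
Byte 3: 0x9F = 10011111 (10xxxxxx ✓), payload 011111.
Byte 4: 0x9C = 10011100 (10xxxxxx ✓), payload 011100.
Concatenate: 011010110011111011100 = 0xD67DC (21 bits → U+D67DC).

U+D67DC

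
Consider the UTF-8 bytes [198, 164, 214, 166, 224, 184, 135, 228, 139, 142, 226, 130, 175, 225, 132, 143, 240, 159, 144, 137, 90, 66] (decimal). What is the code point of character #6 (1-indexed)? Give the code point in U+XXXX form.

Offset 0: leading byte 0xC6 = 11000110 → 2-byte char #1 = C6 A4.
Offset 2: leading byte 0xD6 = 11010110 → 2-byte char #2 = D6 A6.
Offset 4: leading byte 0xE0 = 11100000 → 3-byte char #3 = E0 B8 87.
Offset 7: leading byte 0xE4 = 11100100 → 3-byte char #4 = E4 8B 8E.
Offset 10: leading byte 0xE2 = 11100010 → 3-byte char #5 = E2 82 AF.
Offset 13: leading byte 0xE1 = 11100001 → 3-byte char #6 = E1 84 8F.
Leading byte 0xE1 = 11100001 matches 1110xxxx → 3-byte sequence.
Byte 1: 0xE1 = 11100001, payload 0001 (4 bits).
Byte 2: 0x84 = 10000100 (10xxxxxx ✓), payload 000100.
Byte 3: 0x8F = 10001111 (10xxxxxx ✓), payload 001111.
Concatenate: 0001000100001111 = 0x110F (16 bits → U+110F).

U+110F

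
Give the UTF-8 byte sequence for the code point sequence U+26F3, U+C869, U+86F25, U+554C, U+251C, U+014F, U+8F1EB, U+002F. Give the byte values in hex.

U+26F3: 3-byte form → E2 9B B3.
U+C869: 3-byte form → EC A1 A9.
U+86F25: 4-byte form → F2 86 BC A5.
U+554C: 3-byte form → E5 95 8C.
U+251C: 3-byte form → E2 94 9C.
U+014F: 2-byte form → C5 8F.
U+8F1EB: 4-byte form → F2 8F 87 AB.
U+002F: 1-byte form → 2F.
Concatenated (23 bytes): E2 9B B3 EC A1 A9 F2 86 BC A5 E5 95 8C E2 94 9C C5 8F F2 8F 87 AB 2F.

E2 9B B3 EC A1 A9 F2 86 BC A5 E5 95 8C E2 94 9C C5 8F F2 8F 87 AB 2F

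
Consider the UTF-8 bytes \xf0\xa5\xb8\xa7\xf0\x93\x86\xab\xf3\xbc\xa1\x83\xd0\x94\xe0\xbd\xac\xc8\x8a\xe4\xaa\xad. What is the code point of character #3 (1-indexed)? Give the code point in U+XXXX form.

Offset 0: leading byte 0xF0 = 11110000 → 4-byte char #1 = F0 A5 B8 A7.
Offset 4: leading byte 0xF0 = 11110000 → 4-byte char #2 = F0 93 86 AB.
Offset 8: leading byte 0xF3 = 11110011 → 4-byte char #3 = F3 BC A1 83.
Leading byte 0xF3 = 11110011 matches 11110xxx → 4-byte sequence.
Byte 1: 0xF3 = 11110011, payload 011 (3 bits).
Byte 2: 0xBC = 10111100 (10xxxxxx ✓), payload 111100.
Byte 3: 0xA1 = 10100001 (10xxxxxx ✓), payload 100001.
Byte 4: 0x83 = 10000011 (10xxxxxx ✓), payload 000011.
Concatenate: 011111100100001000011 = 0xFC843 (21 bits → U+FC843).

U+FC843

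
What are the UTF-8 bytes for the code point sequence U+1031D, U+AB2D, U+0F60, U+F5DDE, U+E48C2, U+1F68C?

U+1031D: 4-byte form → F0 90 8C 9D.
U+AB2D: 3-byte form → EA AC AD.
U+0F60: 3-byte form → E0 BD A0.
U+F5DDE: 4-byte form → F3 B5 B7 9E.
U+E48C2: 4-byte form → F3 A4 A3 82.
U+1F68C: 4-byte form → F0 9F 9A 8C.
Concatenated (22 bytes): F0 90 8C 9D EA AC AD E0 BD A0 F3 B5 B7 9E F3 A4 A3 82 F0 9F 9A 8C.

F0 90 8C 9D EA AC AD E0 BD A0 F3 B5 B7 9E F3 A4 A3 82 F0 9F 9A 8C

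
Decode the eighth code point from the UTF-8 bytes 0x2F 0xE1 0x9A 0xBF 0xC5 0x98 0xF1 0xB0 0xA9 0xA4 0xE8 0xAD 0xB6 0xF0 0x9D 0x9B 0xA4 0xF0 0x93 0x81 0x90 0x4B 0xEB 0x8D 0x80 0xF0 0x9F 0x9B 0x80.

Offset 0: leading byte 0x2F = 00101111 → 1-byte char #1 = 2F.
Offset 1: leading byte 0xE1 = 11100001 → 3-byte char #2 = E1 9A BF.
Offset 4: leading byte 0xC5 = 11000101 → 2-byte char #3 = C5 98.
Offset 6: leading byte 0xF1 = 11110001 → 4-byte char #4 = F1 B0 A9 A4.
Offset 10: leading byte 0xE8 = 11101000 → 3-byte char #5 = E8 AD B6.
Offset 13: leading byte 0xF0 = 11110000 → 4-byte char #6 = F0 9D 9B A4.
Offset 17: leading byte 0xF0 = 11110000 → 4-byte char #7 = F0 93 81 90.
Offset 21: leading byte 0x4B = 01001011 → 1-byte char #8 = 4B.
Leading byte 0x4B = 01001011 matches 0xxxxxxx → 1-byte sequence.
Byte 1: 0x4B = 01001011, payload 1001011 (7 bits).
Concatenate: 1001011 = 0x4B (7 bits → U+004B).

U+004B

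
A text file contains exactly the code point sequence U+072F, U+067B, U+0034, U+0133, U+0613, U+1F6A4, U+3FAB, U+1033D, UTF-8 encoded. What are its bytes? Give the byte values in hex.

U+072F: 2-byte form → DC AF.
U+067B: 2-byte form → D9 BB.
U+0034: 1-byte form → 34.
U+0133: 2-byte form → C4 B3.
U+0613: 2-byte form → D8 93.
U+1F6A4: 4-byte form → F0 9F 9A A4.
U+3FAB: 3-byte form → E3 BE AB.
U+1033D: 4-byte form → F0 90 8C BD.
Concatenated (20 bytes): DC AF D9 BB 34 C4 B3 D8 93 F0 9F 9A A4 E3 BE AB F0 90 8C BD.

DC AF D9 BB 34 C4 B3 D8 93 F0 9F 9A A4 E3 BE AB F0 90 8C BD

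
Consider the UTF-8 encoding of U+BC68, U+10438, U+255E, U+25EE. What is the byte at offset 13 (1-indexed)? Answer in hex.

0xAE

1-indexed offset 13 is 0-indexed offset 12.
U+BC68 → 3-byte form EB B1 A8 at offsets 0–2.
U+10438 → 4-byte form F0 90 90 B8 at offsets 3–6.
U+255E → 3-byte form E2 95 9E at offsets 7–9.
U+25EE → 3-byte form E2 97 AE at offsets 10–12.
Offset 12 falls in char 4's range; it's byte 3 of E2 97 AE = 0xAE.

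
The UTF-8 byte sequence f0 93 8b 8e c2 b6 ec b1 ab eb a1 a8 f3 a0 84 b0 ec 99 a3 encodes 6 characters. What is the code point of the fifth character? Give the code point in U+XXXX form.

Offset 0: leading byte 0xF0 = 11110000 → 4-byte char #1 = F0 93 8B 8E.
Offset 4: leading byte 0xC2 = 11000010 → 2-byte char #2 = C2 B6.
Offset 6: leading byte 0xEC = 11101100 → 3-byte char #3 = EC B1 AB.
Offset 9: leading byte 0xEB = 11101011 → 3-byte char #4 = EB A1 A8.
Offset 12: leading byte 0xF3 = 11110011 → 4-byte char #5 = F3 A0 84 B0.
Leading byte 0xF3 = 11110011 matches 11110xxx → 4-byte sequence.
Byte 1: 0xF3 = 11110011, payload 011 (3 bits).
Byte 2: 0xA0 = 10100000 (10xxxxxx ✓), payload 100000.
Byte 3: 0x84 = 10000100 (10xxxxxx ✓), payload 000100.
Byte 4: 0xB0 = 10110000 (10xxxxxx ✓), payload 110000.
Concatenate: 011100000000100110000 = 0xE0130 (21 bits → U+E0130).

U+E0130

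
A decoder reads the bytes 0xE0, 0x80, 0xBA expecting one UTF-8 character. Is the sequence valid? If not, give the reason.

Leading byte 0xE0 = 11100000 → 3-byte form.
Continuation bytes all match 10xxxxxx. Payload decodes to 0x3A.
But 0x3A < 0x800, the minimum for a 3-byte sequence — this is an overlong encoding.

invalid (overlong encoding)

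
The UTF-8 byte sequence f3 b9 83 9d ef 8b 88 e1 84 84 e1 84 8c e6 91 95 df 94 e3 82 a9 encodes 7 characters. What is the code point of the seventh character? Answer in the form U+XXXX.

U+30A9

Offset 0: leading byte 0xF3 = 11110011 → 4-byte char #1 = F3 B9 83 9D.
Offset 4: leading byte 0xEF = 11101111 → 3-byte char #2 = EF 8B 88.
Offset 7: leading byte 0xE1 = 11100001 → 3-byte char #3 = E1 84 84.
Offset 10: leading byte 0xE1 = 11100001 → 3-byte char #4 = E1 84 8C.
Offset 13: leading byte 0xE6 = 11100110 → 3-byte char #5 = E6 91 95.
Offset 16: leading byte 0xDF = 11011111 → 2-byte char #6 = DF 94.
Offset 18: leading byte 0xE3 = 11100011 → 3-byte char #7 = E3 82 A9.
Leading byte 0xE3 = 11100011 matches 1110xxxx → 3-byte sequence.
Byte 1: 0xE3 = 11100011, payload 0011 (4 bits).
Byte 2: 0x82 = 10000010 (10xxxxxx ✓), payload 000010.
Byte 3: 0xA9 = 10101001 (10xxxxxx ✓), payload 101001.
Concatenate: 0011000010101001 = 0x30A9 (16 bits → U+30A9).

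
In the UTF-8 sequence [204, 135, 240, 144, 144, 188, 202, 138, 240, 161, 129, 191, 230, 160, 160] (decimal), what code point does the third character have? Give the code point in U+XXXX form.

U+028A

Offset 0: leading byte 0xCC = 11001100 → 2-byte char #1 = CC 87.
Offset 2: leading byte 0xF0 = 11110000 → 4-byte char #2 = F0 90 90 BC.
Offset 6: leading byte 0xCA = 11001010 → 2-byte char #3 = CA 8A.
Leading byte 0xCA = 11001010 matches 110xxxxx → 2-byte sequence.
Byte 1: 0xCA = 11001010, payload 01010 (5 bits).
Byte 2: 0x8A = 10001010 (10xxxxxx ✓), payload 001010.
Concatenate: 01010001010 = 0x28A (11 bits → U+028A).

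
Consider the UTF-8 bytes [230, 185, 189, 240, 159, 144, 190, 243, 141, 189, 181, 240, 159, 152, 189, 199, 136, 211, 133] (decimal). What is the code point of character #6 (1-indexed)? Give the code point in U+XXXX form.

U+04C5

Offset 0: leading byte 0xE6 = 11100110 → 3-byte char #1 = E6 B9 BD.
Offset 3: leading byte 0xF0 = 11110000 → 4-byte char #2 = F0 9F 90 BE.
Offset 7: leading byte 0xF3 = 11110011 → 4-byte char #3 = F3 8D BD B5.
Offset 11: leading byte 0xF0 = 11110000 → 4-byte char #4 = F0 9F 98 BD.
Offset 15: leading byte 0xC7 = 11000111 → 2-byte char #5 = C7 88.
Offset 17: leading byte 0xD3 = 11010011 → 2-byte char #6 = D3 85.
Leading byte 0xD3 = 11010011 matches 110xxxxx → 2-byte sequence.
Byte 1: 0xD3 = 11010011, payload 10011 (5 bits).
Byte 2: 0x85 = 10000101 (10xxxxxx ✓), payload 000101.
Concatenate: 10011000101 = 0x4C5 (11 bits → U+04C5).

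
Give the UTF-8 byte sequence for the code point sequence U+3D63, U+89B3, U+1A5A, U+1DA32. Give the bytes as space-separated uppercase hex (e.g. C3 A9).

U+3D63: 3-byte form → E3 B5 A3.
U+89B3: 3-byte form → E8 A6 B3.
U+1A5A: 3-byte form → E1 A9 9A.
U+1DA32: 4-byte form → F0 9D A8 B2.
Concatenated (13 bytes): E3 B5 A3 E8 A6 B3 E1 A9 9A F0 9D A8 B2.

E3 B5 A3 E8 A6 B3 E1 A9 9A F0 9D A8 B2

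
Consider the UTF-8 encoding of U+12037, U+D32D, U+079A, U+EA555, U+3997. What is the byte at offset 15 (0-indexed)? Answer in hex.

0x97

U+12037 → 4-byte form F0 92 80 B7 at offsets 0–3.
U+D32D → 3-byte form ED 8C AD at offsets 4–6.
U+079A → 2-byte form DE 9A at offsets 7–8.
U+EA555 → 4-byte form F3 AA 95 95 at offsets 9–12.
U+3997 → 3-byte form E3 A6 97 at offsets 13–15.
Offset 15 falls in char 5's range; it's byte 3 of E3 A6 97 = 0x97.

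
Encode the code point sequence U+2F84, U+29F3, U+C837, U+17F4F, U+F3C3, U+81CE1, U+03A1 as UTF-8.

E2 BE 84 E2 A7 B3 EC A0 B7 F0 97 BD 8F EF 8F 83 F2 81 B3 A1 CE A1

U+2F84: 3-byte form → E2 BE 84.
U+29F3: 3-byte form → E2 A7 B3.
U+C837: 3-byte form → EC A0 B7.
U+17F4F: 4-byte form → F0 97 BD 8F.
U+F3C3: 3-byte form → EF 8F 83.
U+81CE1: 4-byte form → F2 81 B3 A1.
U+03A1: 2-byte form → CE A1.
Concatenated (22 bytes): E2 BE 84 E2 A7 B3 EC A0 B7 F0 97 BD 8F EF 8F 83 F2 81 B3 A1 CE A1.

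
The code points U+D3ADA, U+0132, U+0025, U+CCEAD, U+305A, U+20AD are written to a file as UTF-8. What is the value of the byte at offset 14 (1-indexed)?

0x9A

1-indexed offset 14 is 0-indexed offset 13.
U+D3ADA → 4-byte form F3 93 AB 9A at offsets 0–3.
U+0132 → 2-byte form C4 B2 at offsets 4–5.
U+0025 → 1-byte form 25 at offsets 6–6.
U+CCEAD → 4-byte form F3 8C BA AD at offsets 7–10.
U+305A → 3-byte form E3 81 9A at offsets 11–13.
Offset 13 falls in char 5's range; it's byte 3 of E3 81 9A = 0x9A.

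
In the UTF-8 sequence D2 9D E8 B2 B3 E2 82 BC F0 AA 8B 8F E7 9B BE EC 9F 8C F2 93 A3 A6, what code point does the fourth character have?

Offset 0: leading byte 0xD2 = 11010010 → 2-byte char #1 = D2 9D.
Offset 2: leading byte 0xE8 = 11101000 → 3-byte char #2 = E8 B2 B3.
Offset 5: leading byte 0xE2 = 11100010 → 3-byte char #3 = E2 82 BC.
Offset 8: leading byte 0xF0 = 11110000 → 4-byte char #4 = F0 AA 8B 8F.
Leading byte 0xF0 = 11110000 matches 11110xxx → 4-byte sequence.
Byte 1: 0xF0 = 11110000, payload 000 (3 bits).
Byte 2: 0xAA = 10101010 (10xxxxxx ✓), payload 101010.
Byte 3: 0x8B = 10001011 (10xxxxxx ✓), payload 001011.
Byte 4: 0x8F = 10001111 (10xxxxxx ✓), payload 001111.
Concatenate: 000101010001011001111 = 0x2A2CF (21 bits → U+2A2CF).

U+2A2CF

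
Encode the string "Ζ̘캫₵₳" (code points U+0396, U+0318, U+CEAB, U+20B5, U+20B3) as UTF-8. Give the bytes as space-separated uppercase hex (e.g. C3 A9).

U+0396: 2-byte form → CE 96.
U+0318: 2-byte form → CC 98.
U+CEAB: 3-byte form → EC BA AB.
U+20B5: 3-byte form → E2 82 B5.
U+20B3: 3-byte form → E2 82 B3.
Concatenated (13 bytes): CE 96 CC 98 EC BA AB E2 82 B5 E2 82 B3.

CE 96 CC 98 EC BA AB E2 82 B5 E2 82 B3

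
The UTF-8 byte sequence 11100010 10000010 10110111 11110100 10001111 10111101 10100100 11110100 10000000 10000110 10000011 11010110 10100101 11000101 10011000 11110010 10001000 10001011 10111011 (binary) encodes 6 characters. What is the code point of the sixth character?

Offset 0: leading byte 0xE2 = 11100010 → 3-byte char #1 = E2 82 B7.
Offset 3: leading byte 0xF4 = 11110100 → 4-byte char #2 = F4 8F BD A4.
Offset 7: leading byte 0xF4 = 11110100 → 4-byte char #3 = F4 80 86 83.
Offset 11: leading byte 0xD6 = 11010110 → 2-byte char #4 = D6 A5.
Offset 13: leading byte 0xC5 = 11000101 → 2-byte char #5 = C5 98.
Offset 15: leading byte 0xF2 = 11110010 → 4-byte char #6 = F2 88 8B BB.
Leading byte 0xF2 = 11110010 matches 11110xxx → 4-byte sequence.
Byte 1: 0xF2 = 11110010, payload 010 (3 bits).
Byte 2: 0x88 = 10001000 (10xxxxxx ✓), payload 001000.
Byte 3: 0x8B = 10001011 (10xxxxxx ✓), payload 001011.
Byte 4: 0xBB = 10111011 (10xxxxxx ✓), payload 111011.
Concatenate: 010001000001011111011 = 0x882FB (21 bits → U+882FB).

U+882FB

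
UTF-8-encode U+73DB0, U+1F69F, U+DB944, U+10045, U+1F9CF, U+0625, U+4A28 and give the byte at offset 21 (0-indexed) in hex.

U+73DB0 → 4-byte form F1 B3 B6 B0 at offsets 0–3.
U+1F69F → 4-byte form F0 9F 9A 9F at offsets 4–7.
U+DB944 → 4-byte form F3 9B A5 84 at offsets 8–11.
U+10045 → 4-byte form F0 90 81 85 at offsets 12–15.
U+1F9CF → 4-byte form F0 9F A7 8F at offsets 16–19.
U+0625 → 2-byte form D8 A5 at offsets 20–21.
Offset 21 falls in char 6's range; it's byte 2 of D8 A5 = 0xA5.

0xA5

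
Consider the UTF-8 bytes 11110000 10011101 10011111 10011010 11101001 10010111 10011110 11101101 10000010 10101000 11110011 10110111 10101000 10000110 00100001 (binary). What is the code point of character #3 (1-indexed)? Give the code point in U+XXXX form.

Offset 0: leading byte 0xF0 = 11110000 → 4-byte char #1 = F0 9D 9F 9A.
Offset 4: leading byte 0xE9 = 11101001 → 3-byte char #2 = E9 97 9E.
Offset 7: leading byte 0xED = 11101101 → 3-byte char #3 = ED 82 A8.
Leading byte 0xED = 11101101 matches 1110xxxx → 3-byte sequence.
Byte 1: 0xED = 11101101, payload 1101 (4 bits).
Byte 2: 0x82 = 10000010 (10xxxxxx ✓), payload 000010.
Byte 3: 0xA8 = 10101000 (10xxxxxx ✓), payload 101000.
Concatenate: 1101000010101000 = 0xD0A8 (16 bits → U+D0A8).

U+D0A8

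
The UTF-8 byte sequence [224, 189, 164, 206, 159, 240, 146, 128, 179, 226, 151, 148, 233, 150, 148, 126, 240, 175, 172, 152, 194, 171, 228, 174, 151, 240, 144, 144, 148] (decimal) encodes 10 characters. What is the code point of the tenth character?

Offset 0: leading byte 0xE0 = 11100000 → 3-byte char #1 = E0 BD A4.
Offset 3: leading byte 0xCE = 11001110 → 2-byte char #2 = CE 9F.
Offset 5: leading byte 0xF0 = 11110000 → 4-byte char #3 = F0 92 80 B3.
Offset 9: leading byte 0xE2 = 11100010 → 3-byte char #4 = E2 97 94.
Offset 12: leading byte 0xE9 = 11101001 → 3-byte char #5 = E9 96 94.
Offset 15: leading byte 0x7E = 01111110 → 1-byte char #6 = 7E.
Offset 16: leading byte 0xF0 = 11110000 → 4-byte char #7 = F0 AF AC 98.
Offset 20: leading byte 0xC2 = 11000010 → 2-byte char #8 = C2 AB.
Offset 22: leading byte 0xE4 = 11100100 → 3-byte char #9 = E4 AE 97.
Offset 25: leading byte 0xF0 = 11110000 → 4-byte char #10 = F0 90 90 94.
Leading byte 0xF0 = 11110000 matches 11110xxx → 4-byte sequence.
Byte 1: 0xF0 = 11110000, payload 000 (3 bits).
Byte 2: 0x90 = 10010000 (10xxxxxx ✓), payload 010000.
Byte 3: 0x90 = 10010000 (10xxxxxx ✓), payload 010000.
Byte 4: 0x94 = 10010100 (10xxxxxx ✓), payload 010100.
Concatenate: 000010000010000010100 = 0x10414 (21 bits → U+10414).

U+10414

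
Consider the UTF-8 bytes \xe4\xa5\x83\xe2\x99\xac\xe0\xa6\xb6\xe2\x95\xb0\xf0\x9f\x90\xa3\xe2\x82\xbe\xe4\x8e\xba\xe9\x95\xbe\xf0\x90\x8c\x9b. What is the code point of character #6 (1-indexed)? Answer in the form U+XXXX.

U+20BE

Offset 0: leading byte 0xE4 = 11100100 → 3-byte char #1 = E4 A5 83.
Offset 3: leading byte 0xE2 = 11100010 → 3-byte char #2 = E2 99 AC.
Offset 6: leading byte 0xE0 = 11100000 → 3-byte char #3 = E0 A6 B6.
Offset 9: leading byte 0xE2 = 11100010 → 3-byte char #4 = E2 95 B0.
Offset 12: leading byte 0xF0 = 11110000 → 4-byte char #5 = F0 9F 90 A3.
Offset 16: leading byte 0xE2 = 11100010 → 3-byte char #6 = E2 82 BE.
Leading byte 0xE2 = 11100010 matches 1110xxxx → 3-byte sequence.
Byte 1: 0xE2 = 11100010, payload 0010 (4 bits).
Byte 2: 0x82 = 10000010 (10xxxxxx ✓), payload 000010.
Byte 3: 0xBE = 10111110 (10xxxxxx ✓), payload 111110.
Concatenate: 0010000010111110 = 0x20BE (16 bits → U+20BE).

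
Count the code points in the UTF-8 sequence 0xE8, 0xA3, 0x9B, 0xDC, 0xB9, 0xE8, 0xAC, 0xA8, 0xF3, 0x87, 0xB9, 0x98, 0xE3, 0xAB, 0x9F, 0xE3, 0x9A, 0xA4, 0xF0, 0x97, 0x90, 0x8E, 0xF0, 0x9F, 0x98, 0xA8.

8

Byte at offset 0: 0xE8 = 11101000 → 3-byte char (#1). Advance 3.
Byte at offset 3: 0xDC = 11011100 → 2-byte char (#2). Advance 2.
Byte at offset 5: 0xE8 = 11101000 → 3-byte char (#3). Advance 3.
Byte at offset 8: 0xF3 = 11110011 → 4-byte char (#4). Advance 4.
Byte at offset 12: 0xE3 = 11100011 → 3-byte char (#5). Advance 3.
Byte at offset 15: 0xE3 = 11100011 → 3-byte char (#6). Advance 3.
Byte at offset 18: 0xF0 = 11110000 → 4-byte char (#7). Advance 4.
Byte at offset 22: 0xF0 = 11110000 → 4-byte char (#8). Advance 4.
Reached end at offset 26 after 8 code points.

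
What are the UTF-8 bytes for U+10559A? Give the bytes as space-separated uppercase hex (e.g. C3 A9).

F4 85 96 9A

U+10559A = 0x10559A = 1070490 decimal. In range U+10000–U+10FFFF → 4-byte form: 11110xxx 10xxxxxx 10xxxxxx 10xxxxxx.
Binary (21 bits): 100000101010110011010.
Split 3+6+6+6: 100 | 000101 | 010110 | 011010.
Byte 1: 11110100 = 0xF4.
Byte 2: 10000101 = 0x85.
Byte 3: 10010110 = 0x96.
Byte 4: 10011010 = 0x9A.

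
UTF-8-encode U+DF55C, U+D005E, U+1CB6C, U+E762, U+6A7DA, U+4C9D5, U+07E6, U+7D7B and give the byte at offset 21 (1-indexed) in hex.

0x8C

1-indexed offset 21 is 0-indexed offset 20.
U+DF55C → 4-byte form F3 9F 95 9C at offsets 0–3.
U+D005E → 4-byte form F3 90 81 9E at offsets 4–7.
U+1CB6C → 4-byte form F0 9C AD AC at offsets 8–11.
U+E762 → 3-byte form EE 9D A2 at offsets 12–14.
U+6A7DA → 4-byte form F1 AA 9F 9A at offsets 15–18.
U+4C9D5 → 4-byte form F1 8C A7 95 at offsets 19–22.
Offset 20 falls in char 6's range; it's byte 2 of F1 8C A7 95 = 0x8C.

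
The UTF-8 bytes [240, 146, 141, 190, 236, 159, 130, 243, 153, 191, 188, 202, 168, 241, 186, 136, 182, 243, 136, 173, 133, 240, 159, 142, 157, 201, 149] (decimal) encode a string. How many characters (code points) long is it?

Byte at offset 0: 0xF0 = 11110000 → 4-byte char (#1). Advance 4.
Byte at offset 4: 0xEC = 11101100 → 3-byte char (#2). Advance 3.
Byte at offset 7: 0xF3 = 11110011 → 4-byte char (#3). Advance 4.
Byte at offset 11: 0xCA = 11001010 → 2-byte char (#4). Advance 2.
Byte at offset 13: 0xF1 = 11110001 → 4-byte char (#5). Advance 4.
Byte at offset 17: 0xF3 = 11110011 → 4-byte char (#6). Advance 4.
Byte at offset 21: 0xF0 = 11110000 → 4-byte char (#7). Advance 4.
Byte at offset 25: 0xC9 = 11001001 → 2-byte char (#8). Advance 2.
Reached end at offset 27 after 8 code points.

8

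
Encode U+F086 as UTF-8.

EF 82 86

U+F086 = 0xF086 = 61574 decimal. In range U+0800–U+FFFF → 3-byte form: 1110xxxx 10xxxxxx 10xxxxxx.
Binary (16 bits): 1111000010000110.
Split 4+6+6: 1111 | 000010 | 000110.
Byte 1: 11101111 = 0xEF.
Byte 2: 10000010 = 0x82.
Byte 3: 10000110 = 0x86.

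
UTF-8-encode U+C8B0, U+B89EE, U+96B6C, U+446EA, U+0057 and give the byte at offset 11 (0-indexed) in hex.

U+C8B0 → 3-byte form EC A2 B0 at offsets 0–2.
U+B89EE → 4-byte form F2 B8 A7 AE at offsets 3–6.
U+96B6C → 4-byte form F2 96 AD AC at offsets 7–10.
U+446EA → 4-byte form F1 84 9B AA at offsets 11–14.
Offset 11 falls in char 4's range; it's byte 1 of F1 84 9B AA = 0xF1.

0xF1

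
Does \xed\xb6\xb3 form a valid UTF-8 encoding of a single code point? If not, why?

invalid (encodes a surrogate (U+D800–U+DFFF))

Structurally a 3-byte sequence; payload = 0xDDB3.
But 0xDDB3 is in U+D800–U+DFFF, the surrogate range. Surrogates are not Unicode scalar values and are forbidden in UTF-8.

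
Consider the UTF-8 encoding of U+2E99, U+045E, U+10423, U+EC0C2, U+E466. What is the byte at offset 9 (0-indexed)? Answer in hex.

U+2E99 → 3-byte form E2 BA 99 at offsets 0–2.
U+045E → 2-byte form D1 9E at offsets 3–4.
U+10423 → 4-byte form F0 90 90 A3 at offsets 5–8.
U+EC0C2 → 4-byte form F3 AC 83 82 at offsets 9–12.
Offset 9 falls in char 4's range; it's byte 1 of F3 AC 83 82 = 0xF3.

0xF3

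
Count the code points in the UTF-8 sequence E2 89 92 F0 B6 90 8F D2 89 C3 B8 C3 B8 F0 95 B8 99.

Byte at offset 0: 0xE2 = 11100010 → 3-byte char (#1). Advance 3.
Byte at offset 3: 0xF0 = 11110000 → 4-byte char (#2). Advance 4.
Byte at offset 7: 0xD2 = 11010010 → 2-byte char (#3). Advance 2.
Byte at offset 9: 0xC3 = 11000011 → 2-byte char (#4). Advance 2.
Byte at offset 11: 0xC3 = 11000011 → 2-byte char (#5). Advance 2.
Byte at offset 13: 0xF0 = 11110000 → 4-byte char (#6). Advance 4.
Reached end at offset 17 after 6 code points.

6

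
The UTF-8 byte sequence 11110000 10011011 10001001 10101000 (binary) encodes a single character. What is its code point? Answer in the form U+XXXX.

Leading byte 0xF0 = 11110000 matches 11110xxx → 4-byte sequence.
Byte 1: 0xF0 = 11110000, payload 000 (3 bits).
Byte 2: 0x9B = 10011011 (10xxxxxx ✓), payload 011011.
Byte 3: 0x89 = 10001001 (10xxxxxx ✓), payload 001001.
Byte 4: 0xA8 = 10101000 (10xxxxxx ✓), payload 101000.
Concatenate: 000011011001001101000 = 0x1B268 (21 bits → U+1B268).

U+1B268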